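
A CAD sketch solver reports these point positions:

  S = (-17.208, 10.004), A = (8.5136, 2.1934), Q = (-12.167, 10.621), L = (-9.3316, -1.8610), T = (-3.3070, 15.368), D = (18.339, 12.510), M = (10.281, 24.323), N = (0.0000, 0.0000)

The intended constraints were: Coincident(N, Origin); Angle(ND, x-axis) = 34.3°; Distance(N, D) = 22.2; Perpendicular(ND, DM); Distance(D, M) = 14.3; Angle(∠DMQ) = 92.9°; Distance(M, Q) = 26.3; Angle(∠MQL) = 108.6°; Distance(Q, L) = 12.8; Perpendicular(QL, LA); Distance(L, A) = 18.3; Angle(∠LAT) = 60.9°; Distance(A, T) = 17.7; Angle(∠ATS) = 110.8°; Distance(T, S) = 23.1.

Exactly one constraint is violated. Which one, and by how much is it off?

Distance(T, S) = 23.1 — off by 8.20.

N = (0.00, 0.00) ✓; ND at 34.30° ✓; |ND| = 22.20 ✓; ∠(ND, DM) = 90.00° ✓; |DM| = 14.30 ✓; ∠DMQ = 92.90° ✓; |MQ| = 26.30 ✓; ∠MQL = 108.6° ✓; |QL| = 12.80 ✓; ∠(QL, LA) = 90.00° ✓; |LA| = 18.30 ✓; ∠LAT = 60.90° ✓; |AT| = 17.70 ✓; ∠ATS = 110.8° ✓; |TS| = 14.90 ✗.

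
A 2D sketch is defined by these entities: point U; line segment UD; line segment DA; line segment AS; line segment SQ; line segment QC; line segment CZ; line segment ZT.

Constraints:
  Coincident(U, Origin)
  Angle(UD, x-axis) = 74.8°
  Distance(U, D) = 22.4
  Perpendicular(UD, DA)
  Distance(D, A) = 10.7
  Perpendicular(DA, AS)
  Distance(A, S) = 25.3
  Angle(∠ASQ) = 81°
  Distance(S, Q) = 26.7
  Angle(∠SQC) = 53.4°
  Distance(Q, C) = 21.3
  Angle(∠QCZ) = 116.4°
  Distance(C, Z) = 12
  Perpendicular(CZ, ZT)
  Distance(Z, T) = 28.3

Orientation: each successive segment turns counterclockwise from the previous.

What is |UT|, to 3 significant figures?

14.6

U is at the origin; UD runs at 74.8° with length 22.4, so D = (5.87, 21.6). UD is perpendicular to DA, so DA runs at 165°; with |DA| = 10.7, A = (-4.45, 24.4). DA is perpendicular to AS, so AS runs at -105°; with |AS| = 25.3, S = (-11.1, 0.00688). ∠ASQ = 81.0° gives SQ at -6.20° from the x-axis; with |SQ| = 26.7, Q = (15.5, -2.88). ∠SQC = 53.4° gives QC at 120° from the x-axis; with |QC| = 21.3, C = (4.68, 15.5). ∠QCZ = 116.4° gives CZ at -176° from the x-axis; with |CZ| = 12.0, Z = (-7.29, 14.7). CZ ⟂ ZT, so ZT runs at -86.0°; with |ZT| = 28.3, T = (-5.32, -13.6). Then |UT| = |T − U| = 14.6.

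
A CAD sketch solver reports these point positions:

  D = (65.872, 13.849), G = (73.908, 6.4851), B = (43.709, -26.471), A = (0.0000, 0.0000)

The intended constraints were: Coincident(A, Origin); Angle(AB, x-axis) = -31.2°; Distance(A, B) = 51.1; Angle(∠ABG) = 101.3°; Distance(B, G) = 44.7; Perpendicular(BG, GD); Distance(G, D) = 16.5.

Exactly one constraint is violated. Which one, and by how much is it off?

Distance(G, D) = 16.5 — off by 5.60.

A = (0.00, 0.00) ✓; AB at -31.20° ✓; |AB| = 51.10 ✓; ∠ABG = 101.3° ✓; |BG| = 44.70 ✓; ∠(BG, GD) = 90.00° ✓; |GD| = 10.90 ✗.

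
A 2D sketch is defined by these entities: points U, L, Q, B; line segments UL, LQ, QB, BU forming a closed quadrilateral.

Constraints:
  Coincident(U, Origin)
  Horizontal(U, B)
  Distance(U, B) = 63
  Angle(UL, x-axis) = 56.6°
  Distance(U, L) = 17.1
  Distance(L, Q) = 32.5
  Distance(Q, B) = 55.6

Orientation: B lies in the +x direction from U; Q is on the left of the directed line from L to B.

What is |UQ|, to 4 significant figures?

49.60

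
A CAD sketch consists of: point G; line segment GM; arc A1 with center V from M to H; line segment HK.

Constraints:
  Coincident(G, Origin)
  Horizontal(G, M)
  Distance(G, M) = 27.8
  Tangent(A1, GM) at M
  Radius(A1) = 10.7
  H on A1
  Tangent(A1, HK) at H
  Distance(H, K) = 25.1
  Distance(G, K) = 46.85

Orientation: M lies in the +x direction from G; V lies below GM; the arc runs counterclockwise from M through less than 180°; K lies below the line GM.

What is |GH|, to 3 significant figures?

23.2

G is at the origin; GM is horizontal with |GM| = 27.8 and M on the +x side, so M = (27.8, 0.00). Tangency of A1 to GM means the radius VM is perpendicular to GM, so V = M + (0, -10.7) = (27.8, -10.7). Since VH ⟂ HK (tangency), |VK| = √(10.7² + 25.1²) = 27.3 regardless of where H sits on A1. So K lies on both circle(G, 46.85) and circle(V, 27.3); the below-GM intersection is K = (27.4, -38.0). H is the foot of the tangent from K: H = (17.9, -14.8).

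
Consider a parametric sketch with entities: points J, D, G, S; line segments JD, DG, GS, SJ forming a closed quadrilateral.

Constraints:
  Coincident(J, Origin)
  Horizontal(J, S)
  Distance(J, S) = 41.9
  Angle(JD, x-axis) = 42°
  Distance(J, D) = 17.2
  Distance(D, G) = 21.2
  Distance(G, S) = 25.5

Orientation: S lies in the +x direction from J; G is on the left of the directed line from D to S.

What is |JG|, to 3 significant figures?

38.3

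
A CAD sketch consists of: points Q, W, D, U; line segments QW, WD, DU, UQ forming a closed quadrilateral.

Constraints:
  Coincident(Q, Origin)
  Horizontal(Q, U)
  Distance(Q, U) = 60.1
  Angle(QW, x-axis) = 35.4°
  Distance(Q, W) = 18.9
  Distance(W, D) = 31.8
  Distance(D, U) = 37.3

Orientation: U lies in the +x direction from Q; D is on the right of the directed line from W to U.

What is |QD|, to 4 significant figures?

33.21

Q is at the origin; Q and U share the same y with |QU| = 60.1 and U in +x, so U = (60.1, 0). QW runs at 35.4° with |QW| = 18.9, so W = (15.41, 10.95). D is determined by |WD| = 31.8 and |DU| = 37.3 together: it lies at the intersection of circle(W, 31.8) and circle(U, 37.3). With |WU| = 46.02, the foot of the radical line on WU is 18.88 from W and the perpendicular offset is √(31.8² − 18.88²) = 25.59. Taking the right-of-WU solution: D = (27.65, -18.40).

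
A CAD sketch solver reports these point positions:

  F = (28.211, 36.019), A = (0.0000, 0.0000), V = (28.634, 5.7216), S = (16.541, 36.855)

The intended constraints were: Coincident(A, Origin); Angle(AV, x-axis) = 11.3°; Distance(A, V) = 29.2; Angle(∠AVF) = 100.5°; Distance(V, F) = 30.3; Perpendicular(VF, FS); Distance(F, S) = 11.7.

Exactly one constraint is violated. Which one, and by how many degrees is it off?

Perpendicular(VF, FS) — off by 4.90°.

A = (0.00, 0.00) ✓; AV at 11.30° ✓; |AV| = 29.20 ✓; ∠AVF = 100.5° ✓; |VF| = 30.30 ✓; ∠(VF, FS) = 85.10° ✗; |FS| = 11.70 ✓.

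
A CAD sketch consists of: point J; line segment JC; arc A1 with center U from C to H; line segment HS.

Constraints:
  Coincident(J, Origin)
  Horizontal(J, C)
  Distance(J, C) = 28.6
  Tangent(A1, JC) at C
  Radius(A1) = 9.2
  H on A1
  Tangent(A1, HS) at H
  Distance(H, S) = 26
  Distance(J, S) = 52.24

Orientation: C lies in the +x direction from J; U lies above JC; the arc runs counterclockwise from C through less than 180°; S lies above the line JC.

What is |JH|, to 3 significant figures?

38.8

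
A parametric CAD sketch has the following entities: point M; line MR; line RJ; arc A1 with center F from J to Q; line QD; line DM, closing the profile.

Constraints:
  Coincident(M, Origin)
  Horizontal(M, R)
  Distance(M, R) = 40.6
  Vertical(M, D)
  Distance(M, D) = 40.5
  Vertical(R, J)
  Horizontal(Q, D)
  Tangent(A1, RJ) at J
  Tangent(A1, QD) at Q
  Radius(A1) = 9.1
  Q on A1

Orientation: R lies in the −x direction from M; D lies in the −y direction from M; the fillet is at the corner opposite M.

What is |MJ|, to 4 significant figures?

51.33

M is at the origin; M and R share the same y with |MR| = 40.6 and R on the −x side, so R = (-40.60, 0.000). MD is vertical with |MD| = 40.5 and D on the −y side, so D = (0.000, -40.50). The virtual corner opposite M is at (-40.60, -40.50). Since A1 is tangent to RJ there, FJ ⟂ RJ and the tangent condition forces FQ to be normal to QD, with radius 9.1, so the center F sits 9.1 in from both sides at F = (-31.50, -31.40). That places the tangent points at J = (-40.60, -31.40) on RJ and Q = (-31.50, -40.50) on QD. Then |MJ| = |J − M| = 51.33.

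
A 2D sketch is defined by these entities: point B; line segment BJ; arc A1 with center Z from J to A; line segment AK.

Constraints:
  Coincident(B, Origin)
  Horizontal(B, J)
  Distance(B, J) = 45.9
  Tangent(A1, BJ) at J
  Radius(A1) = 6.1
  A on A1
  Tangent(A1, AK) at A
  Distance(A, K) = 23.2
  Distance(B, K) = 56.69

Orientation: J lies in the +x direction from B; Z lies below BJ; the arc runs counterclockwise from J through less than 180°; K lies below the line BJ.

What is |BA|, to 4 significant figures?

40.99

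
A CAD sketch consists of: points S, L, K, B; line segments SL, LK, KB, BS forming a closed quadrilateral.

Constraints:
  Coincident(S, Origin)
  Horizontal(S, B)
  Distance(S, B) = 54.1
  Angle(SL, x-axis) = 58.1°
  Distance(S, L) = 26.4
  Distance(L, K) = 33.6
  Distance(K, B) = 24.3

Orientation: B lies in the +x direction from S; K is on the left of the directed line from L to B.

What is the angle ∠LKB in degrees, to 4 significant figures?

104.0°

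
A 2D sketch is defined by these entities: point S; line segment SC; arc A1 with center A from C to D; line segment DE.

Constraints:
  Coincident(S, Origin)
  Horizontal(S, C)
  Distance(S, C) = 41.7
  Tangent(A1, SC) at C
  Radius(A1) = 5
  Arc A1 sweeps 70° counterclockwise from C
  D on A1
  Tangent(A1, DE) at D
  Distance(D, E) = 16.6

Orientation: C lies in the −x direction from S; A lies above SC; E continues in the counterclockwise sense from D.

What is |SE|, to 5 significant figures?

36.578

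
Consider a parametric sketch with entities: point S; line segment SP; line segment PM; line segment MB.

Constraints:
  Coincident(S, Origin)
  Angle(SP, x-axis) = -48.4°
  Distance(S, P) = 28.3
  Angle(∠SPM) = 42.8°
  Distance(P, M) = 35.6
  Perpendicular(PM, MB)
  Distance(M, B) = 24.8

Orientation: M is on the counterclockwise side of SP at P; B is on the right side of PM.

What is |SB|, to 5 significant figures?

46.460

∠SPM = 42.8°, so PM runs at -48.4° + (180° − 42.8°) = 88.800° from the x-axis; with |PM| = 35.6, M = P + 35.6·(cos 88.800°, sin 88.800°) = (19.535, 14.430). The perpendicularity gives MB at right angles to PM; with |MB| = 24.8 on the right of PM, B = M + 24.8·(0.99978, -0.020942) = (44.329, 13.910). Then |SB| = |B − S| = 46.460.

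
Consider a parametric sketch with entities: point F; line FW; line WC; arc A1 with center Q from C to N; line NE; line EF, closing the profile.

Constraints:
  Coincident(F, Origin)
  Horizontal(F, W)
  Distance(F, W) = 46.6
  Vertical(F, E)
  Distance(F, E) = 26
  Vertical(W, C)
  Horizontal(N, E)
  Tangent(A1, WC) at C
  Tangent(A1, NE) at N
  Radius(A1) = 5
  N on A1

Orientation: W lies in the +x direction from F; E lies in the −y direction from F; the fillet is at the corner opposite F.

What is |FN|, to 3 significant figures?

49.1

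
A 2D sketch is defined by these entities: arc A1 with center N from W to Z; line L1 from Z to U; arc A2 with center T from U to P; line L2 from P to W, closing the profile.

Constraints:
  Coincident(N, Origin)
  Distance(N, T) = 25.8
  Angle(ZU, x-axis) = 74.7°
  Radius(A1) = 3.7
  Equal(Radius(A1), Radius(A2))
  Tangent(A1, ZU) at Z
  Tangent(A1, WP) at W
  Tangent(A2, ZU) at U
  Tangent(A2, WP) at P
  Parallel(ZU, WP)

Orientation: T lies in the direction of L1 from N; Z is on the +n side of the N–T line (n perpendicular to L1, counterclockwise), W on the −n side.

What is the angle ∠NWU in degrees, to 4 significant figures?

74.00°

The slot axis is L1's direction at 74.7°, so u = (cos 74.7°, sin 74.7°) = (0.2639, 0.9646) and n = (−sin 74.7°, cos 74.7°) = (-0.9646, 0.2639). N is at the origin and T lies 25.8 along u from N, so T = 25.8·u = (6.808, 24.89). Tangency of A1 to both parallel lines with radius 3.7 puts Z and W at N ± 3.7·n: Z = (-3.569, 0.9763), W = (3.569, -0.9763). Equal radii place U and P the same way about T: U = T + 3.7·n = (3.239, 25.86), P = T − 3.7·n = (10.38, 23.91). Then cos ∠NWU = WN·WU / (|WN||WU|), giving 74.00°.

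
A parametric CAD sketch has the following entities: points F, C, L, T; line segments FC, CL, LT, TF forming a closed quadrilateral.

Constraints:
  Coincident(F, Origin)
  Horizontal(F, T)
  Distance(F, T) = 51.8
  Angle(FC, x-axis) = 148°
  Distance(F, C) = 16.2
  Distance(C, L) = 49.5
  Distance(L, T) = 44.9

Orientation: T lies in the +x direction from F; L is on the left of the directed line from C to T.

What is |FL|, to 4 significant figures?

45.76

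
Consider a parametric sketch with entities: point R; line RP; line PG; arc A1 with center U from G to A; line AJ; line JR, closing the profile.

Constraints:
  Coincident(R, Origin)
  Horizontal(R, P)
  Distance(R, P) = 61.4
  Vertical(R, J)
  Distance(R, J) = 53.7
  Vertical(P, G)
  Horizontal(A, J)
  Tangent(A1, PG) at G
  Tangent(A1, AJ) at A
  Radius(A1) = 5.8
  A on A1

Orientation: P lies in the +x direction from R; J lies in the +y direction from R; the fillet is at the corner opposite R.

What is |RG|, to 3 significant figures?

77.9

The virtual corner opposite R is at (61.4, 53.7). Tangency of A1 to PG means the radius UG is perpendicular to PG and tangency of A1 to AJ means the radius UA is perpendicular to AJ, with radius 5.8, so the center U sits 5.8 in from both sides at U = (55.6, 47.9). That places the tangent points at G = (61.4, 47.9) on PG and A = (55.6, 53.7) on AJ. Then |RG| = |G − R| = 77.9.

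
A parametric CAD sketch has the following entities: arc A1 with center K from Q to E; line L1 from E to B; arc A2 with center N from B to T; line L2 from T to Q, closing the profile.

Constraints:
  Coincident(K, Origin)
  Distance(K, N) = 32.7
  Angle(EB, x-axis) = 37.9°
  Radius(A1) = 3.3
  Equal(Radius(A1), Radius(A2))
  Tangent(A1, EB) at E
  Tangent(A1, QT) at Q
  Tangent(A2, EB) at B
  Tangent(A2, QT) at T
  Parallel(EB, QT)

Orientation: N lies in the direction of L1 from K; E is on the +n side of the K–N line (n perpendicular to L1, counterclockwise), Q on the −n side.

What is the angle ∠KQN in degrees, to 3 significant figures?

84.2°

K is at the origin and N lies 32.7 along u from K, so N = 32.7·u = (25.8, 20.1). Tangency of A1 to both parallel lines with radius 3.3 puts E and Q at K ± 3.3·n: E = (-2.03, 2.60), Q = (2.03, -2.60). Then cos ∠KQN = QK·QN / (|QK||QN|), giving 84.2°.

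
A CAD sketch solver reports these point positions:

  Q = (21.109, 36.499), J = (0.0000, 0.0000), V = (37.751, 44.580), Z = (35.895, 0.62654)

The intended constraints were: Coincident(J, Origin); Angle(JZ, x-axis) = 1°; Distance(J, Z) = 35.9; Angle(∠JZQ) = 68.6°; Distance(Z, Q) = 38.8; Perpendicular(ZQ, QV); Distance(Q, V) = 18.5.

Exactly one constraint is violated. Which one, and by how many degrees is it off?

Perpendicular(ZQ, QV) — off by 3.50°.

J = (0.00, 0.00) ✓; JZ at 1.000° ✓; |JZ| = 35.90 ✓; ∠JZQ = 68.60° ✓; |ZQ| = 38.80 ✓; ∠(ZQ, QV) = 86.50° ✗; |QV| = 18.50 ✓.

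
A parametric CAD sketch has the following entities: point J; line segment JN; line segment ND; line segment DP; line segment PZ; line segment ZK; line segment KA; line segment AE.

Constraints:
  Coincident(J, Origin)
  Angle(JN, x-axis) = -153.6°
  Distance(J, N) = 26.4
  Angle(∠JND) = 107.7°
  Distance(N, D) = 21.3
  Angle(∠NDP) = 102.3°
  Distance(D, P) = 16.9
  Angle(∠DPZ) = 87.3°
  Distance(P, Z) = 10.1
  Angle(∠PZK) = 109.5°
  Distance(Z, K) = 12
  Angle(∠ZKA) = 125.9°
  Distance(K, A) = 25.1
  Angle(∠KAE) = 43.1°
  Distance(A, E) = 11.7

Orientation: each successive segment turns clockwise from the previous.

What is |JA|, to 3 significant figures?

48.8

J is at the origin; JN runs at -153.6° with length 26.4, so N = (-23.6, -11.7). ∠JND = 107.7° gives ND at 134° from the x-axis; with |ND| = 21.3, D = (-38.5, 3.56). ∠NDP = 102.3° gives DP at 56.4° from the x-axis; with |DP| = 16.9, P = (-29.1, 17.6). ∠DPZ = 87.3° gives PZ at -36.3° from the x-axis; with |PZ| = 10.1, Z = (-21.0, 11.7). ∠PZK = 109.5° gives ZK at -107° from the x-axis; with |ZK| = 12.0, K = (-24.4, 0.167). ∠ZKA = 125.9° gives KA at -161° from the x-axis; with |KA| = 25.1, A = (-48.2, -8.05). Then |JA| = |A − J| = 48.8.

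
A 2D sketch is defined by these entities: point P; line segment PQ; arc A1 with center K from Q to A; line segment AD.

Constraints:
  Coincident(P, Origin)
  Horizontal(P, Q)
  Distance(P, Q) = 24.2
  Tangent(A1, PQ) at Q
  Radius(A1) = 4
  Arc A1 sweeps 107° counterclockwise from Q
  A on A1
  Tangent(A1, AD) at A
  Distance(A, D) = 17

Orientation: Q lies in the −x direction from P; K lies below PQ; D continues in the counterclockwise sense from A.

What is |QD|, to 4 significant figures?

21.46

On A1, Q sits at bearing 90° from K; a 107° counterclockwise sweep puts A at bearing 197°, so A = K + 4.0·(cos 197°, sin 197°) = (-28.03, -5.169). Tangency of A1 to AD means the radius KA is perpendicular to AD, so AD runs along (−sin 197°, cos 197°); with |AD| = 17.0, D = (-23.05, -21.43). Then |QD| = |D − Q| = 21.46.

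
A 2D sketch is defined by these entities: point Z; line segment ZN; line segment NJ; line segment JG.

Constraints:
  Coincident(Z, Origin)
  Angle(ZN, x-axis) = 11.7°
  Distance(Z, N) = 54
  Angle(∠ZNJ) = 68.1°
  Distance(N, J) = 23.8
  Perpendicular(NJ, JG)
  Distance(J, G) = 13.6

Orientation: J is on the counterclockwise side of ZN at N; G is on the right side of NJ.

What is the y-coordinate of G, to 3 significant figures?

38.3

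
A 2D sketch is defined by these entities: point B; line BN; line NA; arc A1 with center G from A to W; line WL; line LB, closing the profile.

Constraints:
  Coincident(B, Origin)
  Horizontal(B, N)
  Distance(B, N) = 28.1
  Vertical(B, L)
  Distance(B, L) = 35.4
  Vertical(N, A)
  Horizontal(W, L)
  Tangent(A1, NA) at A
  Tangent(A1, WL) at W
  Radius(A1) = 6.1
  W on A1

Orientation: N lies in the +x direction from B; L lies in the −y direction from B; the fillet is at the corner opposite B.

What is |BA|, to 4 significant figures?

40.60

B is at the origin; BN is horizontal with |BN| = 28.1 and N on the +x side, so N = (28.10, 0.000). B and L share the same x with |BL| = 35.4 and L on the −y side, so L = (0.000, -35.40). The virtual corner opposite B is at (28.10, -35.40). Since A1 is tangent to NA there, GA ⟂ NA and tangency of A1 to WL means the radius GW is perpendicular to WL, with radius 6.1, so the center G sits 6.1 in from both sides at G = (22.00, -29.30). That places the tangent points at A = (28.10, -29.30) on NA and W = (22.00, -35.40) on WL. Then |BA| = |A − B| = 40.60.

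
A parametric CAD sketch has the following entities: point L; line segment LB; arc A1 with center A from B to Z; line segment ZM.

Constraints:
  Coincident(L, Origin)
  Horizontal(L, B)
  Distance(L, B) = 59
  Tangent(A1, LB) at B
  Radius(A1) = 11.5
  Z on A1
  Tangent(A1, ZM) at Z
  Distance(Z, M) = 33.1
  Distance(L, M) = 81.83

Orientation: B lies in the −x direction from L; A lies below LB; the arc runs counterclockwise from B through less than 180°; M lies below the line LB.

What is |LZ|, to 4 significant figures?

71.54

L is at the origin; L and B share the same y with |LB| = 59.0 and B on the −x side, so B = (-59.00, 0.000). The tangent condition forces AB to be normal to LB, so A = B + (0, -11.5) = (-59.00, -11.50). Since AZ ⟂ ZM (tangency), |AM| = √(11.5² + 33.1²) = 35.04 regardless of where Z sits on A1. So M lies on both circle(L, 81.83) and circle(A, 35.04); the below-LB intersection is M = (-68.13, -45.33). Z is the foot of the tangent from M: Z = (-70.47, -12.31).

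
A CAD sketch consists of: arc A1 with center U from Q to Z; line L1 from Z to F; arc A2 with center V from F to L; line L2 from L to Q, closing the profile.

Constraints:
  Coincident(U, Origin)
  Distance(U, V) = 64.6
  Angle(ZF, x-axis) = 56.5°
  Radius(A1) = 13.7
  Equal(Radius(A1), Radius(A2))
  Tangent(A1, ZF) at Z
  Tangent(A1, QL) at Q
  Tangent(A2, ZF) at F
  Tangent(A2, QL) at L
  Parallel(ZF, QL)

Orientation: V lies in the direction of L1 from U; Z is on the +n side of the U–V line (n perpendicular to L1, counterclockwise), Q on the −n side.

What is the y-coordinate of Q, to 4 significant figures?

-7.562

The slot axis is L1's direction at 56.5°, so u = (cos 56.5°, sin 56.5°) = (0.5519, 0.8339) and n = (−sin 56.5°, cos 56.5°) = (-0.8339, 0.5519). U is at the origin and V lies 64.6 along u from U, so V = 64.6·u = (35.66, 53.87). Tangency of A1 to both parallel lines with radius 13.7 puts Z and Q at U ± 13.7·n: Z = (-11.42, 7.562), Q = (11.42, -7.562). So Q.y = -7.562.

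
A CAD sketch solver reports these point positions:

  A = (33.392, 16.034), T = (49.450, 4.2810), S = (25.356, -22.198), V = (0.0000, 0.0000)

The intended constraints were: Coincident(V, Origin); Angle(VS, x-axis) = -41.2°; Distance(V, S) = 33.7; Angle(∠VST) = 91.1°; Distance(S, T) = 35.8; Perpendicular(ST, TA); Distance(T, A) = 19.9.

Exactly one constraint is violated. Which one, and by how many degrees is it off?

Perpendicular(ST, TA) — off by 6.10°.

V = (0.00, 0.00) ✓; VS at -41.20° ✓; |VS| = 33.70 ✓; ∠VST = 91.10° ✓; |ST| = 35.80 ✓; ∠(ST, TA) = 96.10° ✗; |TA| = 19.90 ✓.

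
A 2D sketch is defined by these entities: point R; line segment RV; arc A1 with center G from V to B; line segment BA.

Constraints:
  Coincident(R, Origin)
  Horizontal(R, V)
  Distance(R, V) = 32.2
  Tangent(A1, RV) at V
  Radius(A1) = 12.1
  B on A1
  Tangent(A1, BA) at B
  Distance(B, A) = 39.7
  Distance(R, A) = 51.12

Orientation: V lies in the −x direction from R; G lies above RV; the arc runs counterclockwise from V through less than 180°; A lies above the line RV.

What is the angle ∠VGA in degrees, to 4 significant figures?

153.5°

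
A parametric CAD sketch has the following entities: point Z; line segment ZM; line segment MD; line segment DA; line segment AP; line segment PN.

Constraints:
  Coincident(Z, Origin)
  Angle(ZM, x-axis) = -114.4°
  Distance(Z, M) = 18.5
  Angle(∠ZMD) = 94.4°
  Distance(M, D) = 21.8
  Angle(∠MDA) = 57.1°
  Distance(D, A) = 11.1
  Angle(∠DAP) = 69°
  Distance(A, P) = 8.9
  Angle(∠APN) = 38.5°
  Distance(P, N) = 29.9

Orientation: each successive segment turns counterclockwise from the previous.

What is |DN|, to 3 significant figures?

20.2

∠DAP = 69.0° gives AP at -155° from the x-axis; with |AP| = 8.9, P = (2.61, -20.1). ∠APN = 38.5° gives PN at -13.4° from the x-axis; with |PN| = 29.9, N = (31.7, -27.0). Then |DN| = |N − D| = 20.2.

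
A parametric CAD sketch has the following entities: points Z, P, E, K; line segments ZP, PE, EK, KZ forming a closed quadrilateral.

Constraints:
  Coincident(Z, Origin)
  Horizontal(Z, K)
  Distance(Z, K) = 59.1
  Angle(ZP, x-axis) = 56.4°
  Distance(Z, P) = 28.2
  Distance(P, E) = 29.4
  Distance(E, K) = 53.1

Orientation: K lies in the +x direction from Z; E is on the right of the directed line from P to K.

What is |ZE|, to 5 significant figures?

7.5623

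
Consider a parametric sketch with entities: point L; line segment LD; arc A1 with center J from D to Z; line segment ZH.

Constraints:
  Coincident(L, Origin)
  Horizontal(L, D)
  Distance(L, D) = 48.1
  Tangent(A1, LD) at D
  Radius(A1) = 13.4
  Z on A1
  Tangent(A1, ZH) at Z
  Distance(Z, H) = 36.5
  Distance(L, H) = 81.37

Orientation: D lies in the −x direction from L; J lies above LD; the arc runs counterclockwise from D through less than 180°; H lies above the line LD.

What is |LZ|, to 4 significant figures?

45.33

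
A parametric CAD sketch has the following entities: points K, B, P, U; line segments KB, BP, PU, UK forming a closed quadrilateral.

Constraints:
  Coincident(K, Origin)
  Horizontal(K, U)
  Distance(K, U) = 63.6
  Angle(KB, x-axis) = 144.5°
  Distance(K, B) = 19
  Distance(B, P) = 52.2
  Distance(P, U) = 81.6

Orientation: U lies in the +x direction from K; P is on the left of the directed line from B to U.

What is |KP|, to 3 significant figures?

58.7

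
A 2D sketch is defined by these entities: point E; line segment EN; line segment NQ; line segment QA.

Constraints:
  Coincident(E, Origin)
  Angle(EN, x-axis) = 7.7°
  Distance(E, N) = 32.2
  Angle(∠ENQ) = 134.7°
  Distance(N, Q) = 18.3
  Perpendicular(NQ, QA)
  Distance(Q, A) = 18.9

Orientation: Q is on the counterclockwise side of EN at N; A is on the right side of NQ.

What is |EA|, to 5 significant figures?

58.507

∠ENQ = 134.7°, so NQ runs at 7.7° + (180° − 134.7°) = 53.000° from the x-axis; with |NQ| = 18.3, Q = N + 18.3·(cos 53.000°, sin 53.000°) = (42.923, 18.929). The perpendicularity gives QA at right angles to NQ; with |QA| = 18.9 on the right of NQ, A = Q + 18.9·(0.79864, -0.60182) = (58.017, 7.5551). Then |EA| = |A − E| = 58.507.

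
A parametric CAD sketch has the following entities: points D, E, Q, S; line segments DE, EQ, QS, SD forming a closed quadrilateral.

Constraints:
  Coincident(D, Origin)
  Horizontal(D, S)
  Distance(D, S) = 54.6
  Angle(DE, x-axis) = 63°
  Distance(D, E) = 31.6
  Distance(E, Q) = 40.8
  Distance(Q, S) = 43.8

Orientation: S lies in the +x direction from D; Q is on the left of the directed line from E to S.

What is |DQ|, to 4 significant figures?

67.99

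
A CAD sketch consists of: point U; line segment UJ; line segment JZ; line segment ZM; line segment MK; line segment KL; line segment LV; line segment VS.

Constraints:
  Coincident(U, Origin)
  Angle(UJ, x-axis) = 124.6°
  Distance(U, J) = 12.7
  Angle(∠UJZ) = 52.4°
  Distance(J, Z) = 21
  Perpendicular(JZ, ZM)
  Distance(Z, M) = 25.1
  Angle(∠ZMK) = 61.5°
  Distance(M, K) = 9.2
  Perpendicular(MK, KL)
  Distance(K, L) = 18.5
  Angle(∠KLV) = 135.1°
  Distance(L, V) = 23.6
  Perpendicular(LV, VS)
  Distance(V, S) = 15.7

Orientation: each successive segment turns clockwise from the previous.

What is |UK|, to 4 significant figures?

11.84

U is at the origin; UJ runs at 124.6° with length 12.7, so J = (-7.212, 10.45). ∠UJZ = 52.4° gives JZ at -3.000° from the x-axis; with |JZ| = 21.0, Z = (13.76, 9.355). The perpendicularity gives ZM at right angles to JZ, so ZM runs at -93.00°; with |ZM| = 25.1, M = (12.45, -15.71). ∠ZMK = 61.5° gives MK at 148.5° from the x-axis; with |MK| = 9.2, K = (4.602, -10.90). Then |UK| = |K − U| = 11.84.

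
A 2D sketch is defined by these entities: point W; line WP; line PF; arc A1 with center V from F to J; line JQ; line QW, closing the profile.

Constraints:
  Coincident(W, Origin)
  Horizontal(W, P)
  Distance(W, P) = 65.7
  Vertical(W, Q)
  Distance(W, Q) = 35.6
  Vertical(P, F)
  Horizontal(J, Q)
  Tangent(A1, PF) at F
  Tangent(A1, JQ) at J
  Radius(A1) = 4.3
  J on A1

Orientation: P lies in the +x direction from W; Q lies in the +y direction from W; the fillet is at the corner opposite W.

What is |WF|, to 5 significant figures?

72.775

W is at the origin; W and P share the same y with |WP| = 65.7 and P on the +x side, so P = (65.700, 0.0000). W and Q share the same x with |WQ| = 35.6 and Q on the +y side, so Q = (0.0000, 35.600). The virtual corner opposite W is at (65.700, 35.600). The tangent condition forces VF to be normal to PF and the tangent condition forces VJ to be normal to JQ, with radius 4.3, so the center V sits 4.3 in from both sides at V = (61.400, 31.300). That places the tangent points at F = (65.700, 31.300) on PF and J = (61.400, 35.600) on JQ. Then |WF| = |F − W| = 72.775.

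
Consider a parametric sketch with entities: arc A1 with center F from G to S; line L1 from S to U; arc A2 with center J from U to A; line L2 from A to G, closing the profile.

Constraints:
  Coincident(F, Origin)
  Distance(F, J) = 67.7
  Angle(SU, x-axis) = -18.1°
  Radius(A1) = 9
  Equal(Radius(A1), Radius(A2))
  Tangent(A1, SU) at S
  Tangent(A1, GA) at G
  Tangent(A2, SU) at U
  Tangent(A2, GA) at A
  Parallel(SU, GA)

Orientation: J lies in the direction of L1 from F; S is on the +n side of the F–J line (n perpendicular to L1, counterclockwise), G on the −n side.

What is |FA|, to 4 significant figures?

68.30

The slot axis is L1's direction at -18.1°, so u = (cos -18.1°, sin -18.1°) = (0.9505, -0.3107) and n = (−sin -18.1°, cos -18.1°) = (0.3107, 0.9505). F is at the origin and J lies 67.7 along u from F, so J = 67.7·u = (64.35, -21.03). Tangency of A1 to both parallel lines with radius 9.0 puts S and G at F ± 9.0·n: S = (2.796, 8.555), G = (-2.796, -8.555). Equal radii place U and A the same way about J: U = J + 9.0·n = (67.15, -12.48), A = J − 9.0·n = (61.55, -29.59). Then |FA| = |A − F| = 68.30.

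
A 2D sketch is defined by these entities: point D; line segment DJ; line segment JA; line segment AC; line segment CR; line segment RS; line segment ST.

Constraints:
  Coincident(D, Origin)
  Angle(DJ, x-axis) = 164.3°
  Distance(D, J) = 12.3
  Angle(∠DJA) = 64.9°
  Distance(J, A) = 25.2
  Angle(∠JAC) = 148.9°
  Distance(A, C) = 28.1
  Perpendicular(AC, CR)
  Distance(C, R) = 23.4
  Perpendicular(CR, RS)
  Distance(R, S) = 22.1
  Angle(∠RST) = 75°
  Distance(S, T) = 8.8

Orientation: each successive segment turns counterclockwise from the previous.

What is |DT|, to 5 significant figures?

20.251

D is at the origin; DJ runs at 164.3° with length 12.3, so J = (-11.841, 3.3284). ∠DJA = 64.9° gives JA at -80.600° from the x-axis; with |JA| = 25.2, A = (-7.7253, -21.533). ∠JAC = 148.9° gives AC at -49.500° from the x-axis; with |AC| = 28.1, C = (10.524, -42.901). AC ⟂ CR, so CR runs at 40.500°; with |CR| = 23.4, R = (28.318, -27.704). The perpendicularity gives RS at right angles to CR, so RS runs at 130.50°; with |RS| = 22.1, S = (13.965, -10.899). ∠RST = 75.0° gives ST at -124.50° from the x-axis; with |ST| = 8.8, T = (8.9805, -18.151). Then |DT| = |T − D| = 20.251.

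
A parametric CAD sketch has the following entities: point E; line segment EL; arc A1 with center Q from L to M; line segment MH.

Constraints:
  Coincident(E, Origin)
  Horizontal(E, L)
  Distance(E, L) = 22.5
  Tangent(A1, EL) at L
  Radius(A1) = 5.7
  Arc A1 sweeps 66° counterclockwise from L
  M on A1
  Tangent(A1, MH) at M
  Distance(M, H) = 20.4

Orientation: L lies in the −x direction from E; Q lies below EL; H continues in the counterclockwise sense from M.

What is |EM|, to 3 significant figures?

27.9

E is at the origin; E and L share the same y with |EL| = 22.5 and L on the −x side, so L = (-22.5, 0.00). A1 meets EL tangentially, so QL is at right angles to EL, so Q = L + (0, -5.7) = (-22.5, -5.70). On A1, L sits at bearing 90° from Q; a 66° counterclockwise sweep puts M at bearing 156°, so M = Q + 5.7·(cos 156°, sin 156°) = (-27.7, -3.38). Then |EM| = |M − E| = 27.9.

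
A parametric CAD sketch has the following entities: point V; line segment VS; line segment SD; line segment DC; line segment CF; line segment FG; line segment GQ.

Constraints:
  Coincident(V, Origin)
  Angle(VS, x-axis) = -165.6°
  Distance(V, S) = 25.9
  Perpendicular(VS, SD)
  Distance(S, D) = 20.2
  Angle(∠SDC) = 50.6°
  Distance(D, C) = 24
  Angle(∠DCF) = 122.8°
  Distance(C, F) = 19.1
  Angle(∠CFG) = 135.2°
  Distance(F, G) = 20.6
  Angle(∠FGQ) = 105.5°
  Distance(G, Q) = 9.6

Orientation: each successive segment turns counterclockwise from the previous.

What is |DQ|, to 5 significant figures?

42.108

V is at the origin; VS runs at -165.6° with length 25.9, so S = (-25.086, -6.4411). VS ⟂ SD, so SD runs at -75.600°; with |SD| = 20.2, D = (-20.063, -26.006). ∠SDC = 50.6° gives DC at 53.800° from the x-axis; with |DC| = 24.0, C = (-5.8882, -6.6394). ∠DCF = 122.8° gives CF at 111.00° from the x-axis; with |CF| = 19.1, F = (-12.733, 11.192). ∠CFG = 135.2° gives FG at 155.80° from the x-axis; with |FG| = 20.6, G = (-31.523, 19.636). ∠FGQ = 105.5° gives GQ at -129.70° from the x-axis; with |GQ| = 9.6, Q = (-37.655, 12.250). Then |DQ| = |Q − D| = 42.108.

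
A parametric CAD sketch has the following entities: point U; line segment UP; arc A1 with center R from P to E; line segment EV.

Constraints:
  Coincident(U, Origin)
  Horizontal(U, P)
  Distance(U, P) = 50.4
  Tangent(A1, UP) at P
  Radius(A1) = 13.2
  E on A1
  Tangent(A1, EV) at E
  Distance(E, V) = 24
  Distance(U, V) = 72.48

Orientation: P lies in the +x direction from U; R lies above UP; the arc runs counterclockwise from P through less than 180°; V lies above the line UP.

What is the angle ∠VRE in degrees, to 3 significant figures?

61.2°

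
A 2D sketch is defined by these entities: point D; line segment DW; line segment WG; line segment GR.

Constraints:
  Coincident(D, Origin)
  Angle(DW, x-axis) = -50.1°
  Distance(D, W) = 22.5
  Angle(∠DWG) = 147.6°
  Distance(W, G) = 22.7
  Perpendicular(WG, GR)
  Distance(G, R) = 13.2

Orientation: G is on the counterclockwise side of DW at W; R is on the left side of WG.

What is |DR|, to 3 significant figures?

41.7

D is at the origin; DW runs at -50.1° with length 22.5, so W = 22.5·(cos -50.1°, sin -50.1°) = (14.4, -17.3). ∠DWG = 147.6°, so WG runs at -50.1° + (180° − 147.6°) = -17.7° from the x-axis; with |WG| = 22.7, G = W + 22.7·(cos -17.7°, sin -17.7°) = (36.1, -24.2). WG ⟂ GR; with |GR| = 13.2 on the left of WG, R = G + 13.2·(0.304, 0.953) = (40.1, -11.6). Then |DR| = |R − D| = 41.7.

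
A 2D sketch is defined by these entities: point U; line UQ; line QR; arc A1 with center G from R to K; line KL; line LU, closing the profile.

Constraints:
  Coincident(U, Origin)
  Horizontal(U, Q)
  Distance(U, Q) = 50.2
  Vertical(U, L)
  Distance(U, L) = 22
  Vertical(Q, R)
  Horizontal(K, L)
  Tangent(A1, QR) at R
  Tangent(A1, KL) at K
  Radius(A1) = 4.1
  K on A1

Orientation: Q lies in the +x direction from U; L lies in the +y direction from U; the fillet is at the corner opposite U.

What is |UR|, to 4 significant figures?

53.30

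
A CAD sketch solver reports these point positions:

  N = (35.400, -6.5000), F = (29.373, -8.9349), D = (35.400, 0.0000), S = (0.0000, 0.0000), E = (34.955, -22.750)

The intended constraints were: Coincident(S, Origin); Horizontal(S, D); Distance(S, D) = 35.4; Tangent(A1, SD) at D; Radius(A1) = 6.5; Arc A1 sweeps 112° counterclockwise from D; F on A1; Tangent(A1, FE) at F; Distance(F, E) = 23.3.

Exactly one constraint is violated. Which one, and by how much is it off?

Distance(F, E) = 23.3 — off by 8.40.

S = (0.00, 0.00) ✓; S.y = 0.00, D.y = 0.00 ✓; |SD| = 35.40 ✓; ∠(ND, DS) = 90.00° ✓; |ND| = 6.500 ✓; bearing(N→F) − bearing(N→D) = 112.0° ✓; |NF| = 6.500 ✓; ∠(NF, FE) = 90.00° ✓; |FE| = 14.90 ✗.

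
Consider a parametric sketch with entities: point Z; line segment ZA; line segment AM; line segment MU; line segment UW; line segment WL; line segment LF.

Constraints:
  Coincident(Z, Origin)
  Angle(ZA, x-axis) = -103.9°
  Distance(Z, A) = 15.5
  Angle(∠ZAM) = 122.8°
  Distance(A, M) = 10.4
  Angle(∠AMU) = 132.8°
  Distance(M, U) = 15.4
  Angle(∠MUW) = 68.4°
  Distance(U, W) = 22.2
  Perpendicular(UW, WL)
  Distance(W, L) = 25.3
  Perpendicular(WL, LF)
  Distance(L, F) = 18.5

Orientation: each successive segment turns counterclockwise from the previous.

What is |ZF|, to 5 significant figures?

29.199

Z is at the origin; ZA runs at -103.9° with length 15.5, so A = (-3.7235, -15.046). ∠ZAM = 122.8° gives AM at -46.700° from the x-axis; with |AM| = 10.4, M = (3.4090, -22.615). ∠AMU = 132.8° gives MU at 0.50000° from the x-axis; with |MU| = 15.4, U = (18.808, -22.481). ∠MUW = 68.4° gives UW at 112.10° from the x-axis; with |UW| = 22.2, W = (10.456, -1.9116). UW ⟂ WL, so WL runs at -157.90°; with |WL| = 25.3, L = (-12.985, -11.430). WL is perpendicular to LF, so LF runs at -67.900°; with |LF| = 18.5, F = (-6.0248, -28.571). Then |ZF| = |F − Z| = 29.199.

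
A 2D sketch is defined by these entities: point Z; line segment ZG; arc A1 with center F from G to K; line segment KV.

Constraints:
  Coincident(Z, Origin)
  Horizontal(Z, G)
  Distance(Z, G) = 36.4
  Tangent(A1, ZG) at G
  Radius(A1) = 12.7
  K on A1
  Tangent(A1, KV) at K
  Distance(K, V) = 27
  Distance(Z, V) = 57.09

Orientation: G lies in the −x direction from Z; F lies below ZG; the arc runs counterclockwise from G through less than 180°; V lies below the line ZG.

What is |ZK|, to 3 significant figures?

51.2

Z is at the origin; Z and G share the same y with |ZG| = 36.4 and G on the −x side, so G = (-36.4, 0.00). A1 meets ZG tangentially, so FG is at right angles to ZG, so F = G + (0, -12.7) = (-36.4, -12.7). Since FK ⟂ KV (tangency), |FV| = √(12.7² + 27.0²) = 29.8 regardless of where K sits on A1. So V lies on both circle(Z, 57.09) and circle(F, 29.8); the below-ZG intersection is V = (-38.1, -42.5). K is the foot of the tangent from V: K = (-48.2, -17.4).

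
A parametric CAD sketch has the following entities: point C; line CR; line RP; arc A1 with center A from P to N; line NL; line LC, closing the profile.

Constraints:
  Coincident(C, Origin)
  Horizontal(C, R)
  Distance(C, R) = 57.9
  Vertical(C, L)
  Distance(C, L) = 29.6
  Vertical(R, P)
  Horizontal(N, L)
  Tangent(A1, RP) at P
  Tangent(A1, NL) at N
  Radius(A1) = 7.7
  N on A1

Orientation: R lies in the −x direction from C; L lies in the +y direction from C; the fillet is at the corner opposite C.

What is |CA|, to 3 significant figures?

54.8

C is at the origin; C and R share the same y with |CR| = 57.9 and R on the −x side, so R = (-57.9, 0.00). CL is vertical with |CL| = 29.6 and L on the +y side, so L = (0.00, 29.6). The virtual corner opposite C is at (-57.9, 29.6). Tangency of A1 to RP means the radius AP is perpendicular to RP and since A1 is tangent to NL there, AN ⟂ NL, with radius 7.7, so the center A sits 7.7 in from both sides at A = (-50.2, 21.9). Then |CA| = |A − C| = 54.8.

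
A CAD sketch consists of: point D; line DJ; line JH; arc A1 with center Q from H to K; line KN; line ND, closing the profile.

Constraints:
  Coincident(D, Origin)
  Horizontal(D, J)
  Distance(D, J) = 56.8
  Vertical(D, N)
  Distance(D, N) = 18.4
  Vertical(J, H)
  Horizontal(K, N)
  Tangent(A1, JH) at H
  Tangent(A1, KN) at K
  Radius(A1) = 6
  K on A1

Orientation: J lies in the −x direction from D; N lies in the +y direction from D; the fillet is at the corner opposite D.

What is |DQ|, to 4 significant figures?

52.29

D is at the origin; DJ is horizontal with |DJ| = 56.8 and J on the −x side, so J = (-56.80, 0.000). DN is vertical with |DN| = 18.4 and N on the +y side, so N = (0.000, 18.40). The virtual corner opposite D is at (-56.80, 18.40). The tangent condition forces QH to be normal to JH and since A1 is tangent to KN there, QK ⟂ KN, with radius 6.0, so the center Q sits 6.0 in from both sides at Q = (-50.80, 12.40). Then |DQ| = |Q − D| = 52.29.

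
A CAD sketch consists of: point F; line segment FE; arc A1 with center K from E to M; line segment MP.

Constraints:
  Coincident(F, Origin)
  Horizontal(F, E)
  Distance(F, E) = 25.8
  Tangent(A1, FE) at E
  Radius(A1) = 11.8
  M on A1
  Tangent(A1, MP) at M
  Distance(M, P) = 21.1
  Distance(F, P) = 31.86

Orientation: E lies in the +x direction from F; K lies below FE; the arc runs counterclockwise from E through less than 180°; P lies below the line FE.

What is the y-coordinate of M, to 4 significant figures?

-9.509

Checks: |KM| = 11.80 ✓; ∠(KM, MP) = 90.00° ✓; |MP| = 21.10 ✓; |FP| = 31.86 ✓.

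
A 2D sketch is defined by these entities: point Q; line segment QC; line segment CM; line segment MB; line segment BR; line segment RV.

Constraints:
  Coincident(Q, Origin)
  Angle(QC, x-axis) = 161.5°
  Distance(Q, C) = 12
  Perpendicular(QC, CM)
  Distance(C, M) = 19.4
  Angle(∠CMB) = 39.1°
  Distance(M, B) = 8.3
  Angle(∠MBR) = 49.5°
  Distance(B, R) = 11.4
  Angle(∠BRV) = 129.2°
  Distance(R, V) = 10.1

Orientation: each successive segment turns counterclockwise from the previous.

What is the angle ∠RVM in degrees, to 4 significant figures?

43.83°

Q is at the origin; QC runs at 161.5° with length 12.0, so C = (-11.38, 3.808). QC is perpendicular to CM, so CM runs at -108.5°; with |CM| = 19.4, M = (-17.54, -14.59). ∠CMB = 39.1° gives MB at 32.40° from the x-axis; with |MB| = 8.3, B = (-10.53, -10.14). ∠MBR = 49.5° gives BR at 162.9° from the x-axis; with |BR| = 11.4, R = (-21.42, -6.790). ∠BRV = 129.2° gives RV at -146.3° from the x-axis; with |RV| = 10.1, V = (-29.83, -12.39). Then cos ∠RVM = VR·VM / (|VR||VM|), giving 43.83°.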